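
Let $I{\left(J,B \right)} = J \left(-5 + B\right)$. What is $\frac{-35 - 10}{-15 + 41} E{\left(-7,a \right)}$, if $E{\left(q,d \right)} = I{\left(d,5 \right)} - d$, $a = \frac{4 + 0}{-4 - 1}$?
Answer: $- \frac{18}{13} \approx -1.3846$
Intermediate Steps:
$a = - \frac{4}{5}$ ($a = \frac{4}{-5} = 4 \left(- \frac{1}{5}\right) = - \frac{4}{5} \approx -0.8$)
$E{\left(q,d \right)} = - d$ ($E{\left(q,d \right)} = d \left(-5 + 5\right) - d = d 0 - d = 0 - d = - d$)
$\frac{-35 - 10}{-15 + 41} E{\left(-7,a \right)} = \frac{-35 - 10}{-15 + 41} \left(\left(-1\right) \left(- \frac{4}{5}\right)\right) = - \frac{45}{26} \cdot \frac{4}{5} = \left(-45\right) \frac{1}{26} \cdot \frac{4}{5} = \left(- \frac{45}{26}\right) \frac{4}{5} = - \frac{18}{13}$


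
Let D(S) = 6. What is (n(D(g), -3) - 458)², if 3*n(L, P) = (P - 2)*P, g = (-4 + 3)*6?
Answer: 205209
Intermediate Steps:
g = -6 (g = -1*6 = -6)
n(L, P) = P*(-2 + P)/3 (n(L, P) = ((P - 2)*P)/3 = ((-2 + P)*P)/3 = (P*(-2 + P))/3 = P*(-2 + P)/3)
(n(D(g), -3) - 458)² = ((⅓)*(-3)*(-2 - 3) - 458)² = ((⅓)*(-3)*(-5) - 458)² = (5 - 458)² = (-453)² = 205209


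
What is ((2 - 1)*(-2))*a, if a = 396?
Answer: -792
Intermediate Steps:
((2 - 1)*(-2))*a = ((2 - 1)*(-2))*396 = (1*(-2))*396 = -2*396 = -792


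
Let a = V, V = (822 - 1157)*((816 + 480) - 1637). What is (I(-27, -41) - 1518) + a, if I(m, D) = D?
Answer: 112676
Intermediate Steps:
V = 114235 (V = -335*(1296 - 1637) = -335*(-341) = 114235)
a = 114235
(I(-27, -41) - 1518) + a = (-41 - 1518) + 114235 = -1559 + 114235 = 112676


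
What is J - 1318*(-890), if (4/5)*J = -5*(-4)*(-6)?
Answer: 1172870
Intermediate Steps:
J = -150 (J = 5*(-5*(-4)*(-6))/4 = 5*(20*(-6))/4 = (5/4)*(-120) = -150)
J - 1318*(-890) = -150 - 1318*(-890) = -150 + 1173020 = 1172870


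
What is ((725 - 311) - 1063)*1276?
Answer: -828124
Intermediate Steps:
((725 - 311) - 1063)*1276 = (414 - 1063)*1276 = -649*1276 = -828124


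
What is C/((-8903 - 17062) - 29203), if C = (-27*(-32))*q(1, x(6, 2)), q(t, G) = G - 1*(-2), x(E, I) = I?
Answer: -27/431 ≈ -0.062645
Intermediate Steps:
q(t, G) = 2 + G (q(t, G) = G + 2 = 2 + G)
C = 3456 (C = (-27*(-32))*(2 + 2) = 864*4 = 3456)
C/((-8903 - 17062) - 29203) = 3456/((-8903 - 17062) - 29203) = 3456/(-25965 - 29203) = 3456/(-55168) = 3456*(-1/55168) = -27/431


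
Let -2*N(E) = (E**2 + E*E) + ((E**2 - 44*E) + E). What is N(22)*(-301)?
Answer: 76153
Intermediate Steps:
N(E) = -3*E**2/2 + 43*E/2 (N(E) = -((E**2 + E*E) + ((E**2 - 44*E) + E))/2 = -((E**2 + E**2) + (E**2 - 43*E))/2 = -(2*E**2 + (E**2 - 43*E))/2 = -(-43*E + 3*E**2)/2 = -3*E**2/2 + 43*E/2)
N(22)*(-301) = ((1/2)*22*(43 - 3*22))*(-301) = ((1/2)*22*(43 - 66))*(-301) = ((1/2)*22*(-23))*(-301) = -253*(-301) = 76153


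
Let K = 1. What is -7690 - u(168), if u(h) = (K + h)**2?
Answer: -36251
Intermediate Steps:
u(h) = (1 + h)**2
-7690 - u(168) = -7690 - (1 + 168)**2 = -7690 - 1*169**2 = -7690 - 1*28561 = -7690 - 28561 = -36251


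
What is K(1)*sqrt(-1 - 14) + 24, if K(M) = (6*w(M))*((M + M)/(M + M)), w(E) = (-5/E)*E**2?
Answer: 24 - 30*I*sqrt(15) ≈ 24.0 - 116.19*I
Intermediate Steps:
w(E) = -5*E
K(M) = -30*M (K(M) = (6*(-5*M))*((M + M)/(M + M)) = (-30*M)*((2*M)/((2*M))) = (-30*M)*((2*M)*(1/(2*M))) = -30*M*1 = -30*M)
K(1)*sqrt(-1 - 14) + 24 = (-30*1)*sqrt(-1 - 14) + 24 = -30*I*sqrt(15) + 24 = 24 - 30*I*sqrt(15)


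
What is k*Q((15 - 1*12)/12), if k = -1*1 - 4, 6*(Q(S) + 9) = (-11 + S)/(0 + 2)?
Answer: 2375/48 ≈ 49.479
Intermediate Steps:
Q(S) = -119/12 + S/12 (Q(S) = -9 + ((-11 + S)/(0 + 2))/6 = -9 + ((-11 + S)/2)/6 = -9 + ((-11 + S)*(½))/6 = -9 + (-11/2 + S/2)/6 = -9 + (-11/12 + S/12) = -119/12 + S/12)
k = -5 (k = -1 - 4 = -5)
k*Q((15 - 1*12)/12) = -5*(-119/12 + ((15 - 1*12)/12)/12) = -5*(-119/12 + ((15 - 12)*(1/12))/12) = -5*(-119/12 + (3*(1/12))/12) = -5*(-119/12 + (1/12)*(¼)) = -5*(-119/12 + 1/48) = -5*(-475/48) = 2375/48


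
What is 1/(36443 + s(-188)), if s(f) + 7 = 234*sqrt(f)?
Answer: 9109/334469056 - 117*I*sqrt(47)/334469056 ≈ 2.7234e-5 - 2.3982e-6*I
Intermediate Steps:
s(f) = -7 + 234*sqrt(f)
1/(36443 + s(-188)) = 1/(36443 + (-7 + 234*sqrt(-188))) = 1/(36443 + (-7 + 234*(2*I*sqrt(47)))) = 1/(36443 + (-7 + 468*I*sqrt(47))) = 1/(36436 + 468*I*sqrt(47))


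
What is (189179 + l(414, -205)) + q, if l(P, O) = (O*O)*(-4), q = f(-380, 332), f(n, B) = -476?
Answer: 20603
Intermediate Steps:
q = -476
l(P, O) = -4*O² (l(P, O) = O²*(-4) = -4*O²)
(189179 + l(414, -205)) + q = (189179 - 4*(-205)²) - 476 = (189179 - 4*42025) - 476 = (189179 - 168100) - 476 = 21079 - 476 = 20603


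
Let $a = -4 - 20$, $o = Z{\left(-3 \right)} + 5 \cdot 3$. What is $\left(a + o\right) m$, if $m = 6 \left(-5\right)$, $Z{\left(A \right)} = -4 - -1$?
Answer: $360$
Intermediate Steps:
$Z{\left(A \right)} = -3$ ($Z{\left(A \right)} = -4 + 1 = -3$)
$m = -30$
$o = 12$ ($o = -3 + 5 \cdot 3 = -3 + 15 = 12$)
$a = -24$ ($a = -4 - 20 = -24$)
$\left(a + o\right) m = \left(-24 + 12\right) \left(-30\right) = \left(-12\right) \left(-30\right) = 360$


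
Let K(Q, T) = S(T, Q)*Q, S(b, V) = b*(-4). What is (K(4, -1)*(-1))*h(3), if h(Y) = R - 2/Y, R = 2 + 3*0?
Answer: -64/3 ≈ -21.333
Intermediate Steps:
S(b, V) = -4*b
R = 2 (R = 2 + 0 = 2)
K(Q, T) = -4*Q*T (K(Q, T) = (-4*T)*Q = -4*Q*T)
h(Y) = 2 - 2/Y
(K(4, -1)*(-1))*h(3) = (-4*4*(-1)*(-1))*(2 - 2/3) = (16*(-1))*(2 - 2*⅓) = -16*(2 - ⅔) = -16*4/3 = -64/3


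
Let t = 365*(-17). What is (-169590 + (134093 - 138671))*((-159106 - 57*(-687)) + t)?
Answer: 21971641536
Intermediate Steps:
t = -6205
(-169590 + (134093 - 138671))*((-159106 - 57*(-687)) + t) = (-169590 + (134093 - 138671))*((-159106 - 57*(-687)) - 6205) = (-169590 - 4578)*((-159106 - 1*(-39159)) - 6205) = -174168*((-159106 + 39159) - 6205) = -174168*(-119947 - 6205) = -174168*(-126152) = 21971641536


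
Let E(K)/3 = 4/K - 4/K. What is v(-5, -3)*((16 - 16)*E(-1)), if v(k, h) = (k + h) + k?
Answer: 0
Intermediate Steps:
v(k, h) = h + 2*k (v(k, h) = (h + k) + k = h + 2*k)
E(K) = 0 (E(K) = 3*(4/K - 4/K) = 3*0 = 0)
v(-5, -3)*((16 - 16)*E(-1)) = (-3 + 2*(-5))*((16 - 16)*0) = (-3 - 10)*(0*0) = -13*0 = 0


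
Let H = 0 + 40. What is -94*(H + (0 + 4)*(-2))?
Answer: -3008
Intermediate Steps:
H = 40
-94*(H + (0 + 4)*(-2)) = -94*(40 + (0 + 4)*(-2)) = -94*(40 + 4*(-2)) = -94*(40 - 8) = -94*32 = -3008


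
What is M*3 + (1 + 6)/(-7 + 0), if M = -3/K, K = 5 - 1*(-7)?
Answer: -7/4 ≈ -1.7500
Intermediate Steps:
K = 12 (K = 5 + 7 = 12)
M = -1/4 (M = -3/12 = -3*1/12 = -1/4 ≈ -0.25000)
M*3 + (1 + 6)/(-7 + 0) = -1/4*3 + (1 + 6)/(-7 + 0) = -3/4 + 7/(-7) = -3/4 + 7*(-1/7) = -3/4 - 1 = -7/4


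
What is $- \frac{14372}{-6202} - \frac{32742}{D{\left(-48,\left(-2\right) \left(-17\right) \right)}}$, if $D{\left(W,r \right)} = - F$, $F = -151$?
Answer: $- \frac{100447856}{468251} \approx -214.52$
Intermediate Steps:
$D{\left(W,r \right)} = 151$ ($D{\left(W,r \right)} = \left(-1\right) \left(-151\right) = 151$)
$- \frac{14372}{-6202} - \frac{32742}{D{\left(-48,\left(-2\right) \left(-17\right) \right)}} = - \frac{14372}{-6202} - \frac{32742}{151} = \left(-14372\right) \left(- \frac{1}{6202}\right) - \frac{32742}{151} = \frac{7186}{3101} - \frac{32742}{151} = - \frac{100447856}{468251}$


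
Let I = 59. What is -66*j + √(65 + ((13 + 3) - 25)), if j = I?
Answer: -3894 + 2*√14 ≈ -3886.5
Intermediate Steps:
j = 59
-66*j + √(65 + ((13 + 3) - 25)) = -66*59 + √(65 + ((13 + 3) - 25)) = -3894 + √(65 + (16 - 25)) = -3894 + √(65 - 9) = -3894 + √56 = -3894 + 2*√14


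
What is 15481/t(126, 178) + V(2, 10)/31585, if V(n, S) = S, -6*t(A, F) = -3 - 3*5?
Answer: 97793483/18951 ≈ 5160.3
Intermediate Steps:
t(A, F) = 3 (t(A, F) = -(-3 - 3*5)/6 = -(-3 - 15)/6 = -⅙*(-18) = 3)
15481/t(126, 178) + V(2, 10)/31585 = 15481/3 + 10/31585 = 15481*(⅓) + 10*(1/31585) = 15481/3 + 2/6317 = 97793483/18951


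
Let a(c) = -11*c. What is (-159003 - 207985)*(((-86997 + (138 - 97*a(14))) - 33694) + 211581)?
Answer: -38888250408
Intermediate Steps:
(-159003 - 207985)*(((-86997 + (138 - 97*a(14))) - 33694) + 211581) = (-159003 - 207985)*(((-86997 + (138 - (-1067)*14)) - 33694) + 211581) = -366988*(((-86997 + (138 - 97*(-154))) - 33694) + 211581) = -366988*(((-86997 + (138 + 14938)) - 33694) + 211581) = -366988*(((-86997 + 15076) - 33694) + 211581) = -366988*((-71921 - 33694) + 211581) = -366988*(-105615 + 211581) = -366988*105966 = -38888250408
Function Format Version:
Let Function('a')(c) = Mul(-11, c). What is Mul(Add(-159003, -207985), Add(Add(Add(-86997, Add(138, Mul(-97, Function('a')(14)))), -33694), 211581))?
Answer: -38888250408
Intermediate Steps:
Mul(Add(-159003, -207985), Add(Add(Add(-86997, Add(138, Mul(-97, Function('a')(14)))), -33694), 211581)) = Mul(Add(-159003, -207985), Add(Add(Add(-86997, Add(138, Mul(-97, Mul(-11, 14)))), -33694), 211581)) = Mul(-366988, Add(Add(Add(-86997, Add(138, Mul(-97, -154))), -33694), 211581)) = Mul(-366988, Add(Add(Add(-86997, Add(138, 14938)), -33694), 211581)) = Mul(-366988, Add(Add(Add(-86997, 15076), -33694), 211581)) = Mul(-366988, Add(Add(-71921, -33694), 211581)) = Mul(-366988, Add(-105615, 211581)) = Mul(-366988, 105966) = -38888250408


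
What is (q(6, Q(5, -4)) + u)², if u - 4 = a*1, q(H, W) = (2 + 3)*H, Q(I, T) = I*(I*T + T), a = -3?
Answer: 961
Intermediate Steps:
Q(I, T) = I*(T + I*T)
q(H, W) = 5*H
u = 1 (u = 4 - 3*1 = 4 - 3 = 1)
(q(6, Q(5, -4)) + u)² = (5*6 + 1)² = (30 + 1)² = 31² = 961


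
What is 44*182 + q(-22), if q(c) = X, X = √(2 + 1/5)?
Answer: 8008 + √55/5 ≈ 8009.5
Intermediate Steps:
X = √55/5 (X = √(2 + ⅕) = √(11/5) = √55/5 ≈ 1.4832)
q(c) = √55/5
44*182 + q(-22) = 44*182 + √55/5 = 8008 + √55/5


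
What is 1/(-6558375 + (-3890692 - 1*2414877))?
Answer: -1/12863944 ≈ -7.7737e-8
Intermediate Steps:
1/(-6558375 + (-3890692 - 1*2414877)) = 1/(-6558375 + (-3890692 - 2414877)) = 1/(-6558375 - 6305569) = 1/(-12863944) = -1/12863944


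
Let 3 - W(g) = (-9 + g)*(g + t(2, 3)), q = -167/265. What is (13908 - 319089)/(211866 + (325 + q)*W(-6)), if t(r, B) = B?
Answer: -26957655/17511418 ≈ -1.5394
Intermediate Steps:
q = -167/265 (q = -167*1/265 = -167/265 ≈ -0.63019)
W(g) = 3 - (-9 + g)*(3 + g) (W(g) = 3 - (-9 + g)*(g + 3) = 3 - (-9 + g)*(3 + g))
(13908 - 319089)/(211866 + (325 + q)*W(-6)) = (13908 - 319089)/(211866 + (325 - 167/265)*(30 - 1*(-6)² + 6*(-6))) = -305181/(211866 + 85958*(30 - 1*36 - 36)/265) = -305181/(211866 + 85958*(30 - 36 - 36)/265) = -305181/(211866 + (85958/265)*(-42)) = -305181/(211866 - 3610236/265) = -305181/52534254/265 = -305181*265/52534254 = -26957655/17511418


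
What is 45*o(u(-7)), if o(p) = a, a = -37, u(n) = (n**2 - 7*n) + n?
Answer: -1665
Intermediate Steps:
u(n) = n**2 - 6*n
o(p) = -37
45*o(u(-7)) = 45*(-37) = -1665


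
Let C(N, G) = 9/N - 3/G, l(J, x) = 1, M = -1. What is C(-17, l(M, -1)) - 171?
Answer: -2967/17 ≈ -174.53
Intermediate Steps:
C(N, G) = -3/G + 9/N
C(-17, l(M, -1)) - 171 = (-3/1 + 9/(-17)) - 171 = (-3*1 + 9*(-1/17)) - 171 = (-3 - 9/17) - 171 = -60/17 - 171 = -2967/17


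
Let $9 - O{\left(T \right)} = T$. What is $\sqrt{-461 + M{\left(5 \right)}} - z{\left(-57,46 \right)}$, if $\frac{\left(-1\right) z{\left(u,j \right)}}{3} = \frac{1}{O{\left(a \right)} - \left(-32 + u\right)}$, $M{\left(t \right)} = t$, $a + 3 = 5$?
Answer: $\frac{1}{32} + 2 i \sqrt{114} \approx 0.03125 + 21.354 i$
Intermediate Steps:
$a = 2$ ($a = -3 + 5 = 2$)
$O{\left(T \right)} = 9 - T$
$z{\left(u,j \right)} = - \frac{3}{39 - u}$ ($z{\left(u,j \right)} = - \frac{3}{\left(9 - 2\right) - \left(-32 + u\right)} = - \frac{3}{7 - \left(-32 + u\right)} = - \frac{3}{39 - u}$)
$\sqrt{-461 + M{\left(5 \right)}} - z{\left(-57,46 \right)} = \sqrt{-461 + 5} - \frac{3}{-39 - 57} = \sqrt{-456} - \frac{3}{-96} = 2 i \sqrt{114} - 3 \left(- \frac{1}{96}\right) = 2 i \sqrt{114} - - \frac{1}{32} = 2 i \sqrt{114} + \frac{1}{32} = \frac{1}{32} + 2 i \sqrt{114}$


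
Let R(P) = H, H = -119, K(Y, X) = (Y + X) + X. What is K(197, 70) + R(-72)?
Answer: 218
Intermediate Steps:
K(Y, X) = Y + 2*X (K(Y, X) = (X + Y) + X = Y + 2*X)
R(P) = -119
K(197, 70) + R(-72) = (197 + 2*70) - 119 = (197 + 140) - 119 = 337 - 119 = 218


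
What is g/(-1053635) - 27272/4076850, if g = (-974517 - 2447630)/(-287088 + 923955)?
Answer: -609541736001943/91188991507157775 ≈ -0.0066844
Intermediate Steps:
g = -3422147/636867 ≈ -5.3734
g/(-1053635) - 27272/4076850 = -3422147/636867/(-1053635) - 27272/4076850 = -3422147/636867*(-1/1053635) - 27272*1/4076850 = 3422147/671025361545 - 13636/2038425 = -609541736001943/91188991507157775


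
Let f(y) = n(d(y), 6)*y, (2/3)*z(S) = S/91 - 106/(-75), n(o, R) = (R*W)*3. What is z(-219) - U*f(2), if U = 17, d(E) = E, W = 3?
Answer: -8360579/4550 ≈ -1837.5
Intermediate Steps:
n(o, R) = 9*R (n(o, R) = (R*3)*3 = (3*R)*3 = 9*R)
z(S) = 53/25 + 3*S/182 (z(S) = 3*(S/91 - 106/(-75))/2 = 3*(S*(1/91) - 106*(-1/75))/2 = 3*(S/91 + 106/75)/2 = 3*(106/75 + S/91)/2 = 53/25 + 3*S/182)
f(y) = 54*y (f(y) = (9*6)*y = 54*y)
z(-219) - U*f(2) = (53/25 + (3/182)*(-219)) - 17*54*2 = (53/25 - 657/182) - 17*108 = -6779/4550 - 1*1836 = -6779/4550 - 1836 = -8360579/4550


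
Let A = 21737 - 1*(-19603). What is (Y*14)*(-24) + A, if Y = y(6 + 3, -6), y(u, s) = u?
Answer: 38316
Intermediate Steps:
Y = 9 (Y = 6 + 3 = 9)
A = 41340 (A = 21737 + 19603 = 41340)
(Y*14)*(-24) + A = (9*14)*(-24) + 41340 = 126*(-24) + 41340 = -3024 + 41340 = 38316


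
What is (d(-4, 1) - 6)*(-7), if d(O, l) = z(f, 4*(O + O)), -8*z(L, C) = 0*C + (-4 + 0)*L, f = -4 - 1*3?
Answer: 133/2 ≈ 66.500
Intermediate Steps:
f = -7 (f = -4 - 3 = -7)
z(L, C) = L/2 (z(L, C) = -(0*C + (-4 + 0)*L)/8 = -(0 - 4*L)/8 = -(-1)*L/2 = L/2)
d(O, l) = -7/2 (d(O, l) = (½)*(-7) = -7/2)
(d(-4, 1) - 6)*(-7) = (-7/2 - 6)*(-7) = -19/2*(-7) = 133/2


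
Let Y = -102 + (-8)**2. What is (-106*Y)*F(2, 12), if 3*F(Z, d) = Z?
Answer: 8056/3 ≈ 2685.3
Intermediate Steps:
Y = -38 (Y = -102 + 64 = -38)
F(Z, d) = Z/3
(-106*Y)*F(2, 12) = (-106*(-38))*((1/3)*2) = 4028*(2/3) = 8056/3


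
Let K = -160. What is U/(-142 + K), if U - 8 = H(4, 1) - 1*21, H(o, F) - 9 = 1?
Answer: 3/302 ≈ 0.0099338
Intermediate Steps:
H(o, F) = 10 (H(o, F) = 9 + 1 = 10)
U = -3 (U = 8 + (10 - 1*21) = 8 + (10 - 21) = 8 - 11 = -3)
U/(-142 + K) = -3/(-142 - 160) = -3/(-302) = -1/302*(-3) = 3/302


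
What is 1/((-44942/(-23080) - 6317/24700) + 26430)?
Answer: 3562975/94175455944 ≈ 3.7833e-5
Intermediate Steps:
1/((-44942/(-23080) - 6317/24700) + 26430) = 1/((-44942*(-1/23080) - 6317*1/24700) + 26430) = 1/((22471/11540 - 6317/24700) + 26430) = 1/(6026694/3562975 + 26430) = 1/(94175455944/3562975) = 3562975/94175455944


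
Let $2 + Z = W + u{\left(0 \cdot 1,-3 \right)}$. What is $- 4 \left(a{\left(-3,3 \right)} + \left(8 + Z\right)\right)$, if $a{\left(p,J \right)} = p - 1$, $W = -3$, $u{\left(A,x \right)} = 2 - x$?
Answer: $-16$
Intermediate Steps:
$Z = 0$ ($Z = -2 + \left(-3 + \left(2 - -3\right)\right) = -2 + \left(-3 + \left(2 + 3\right)\right) = -2 + \left(-3 + 5\right) = -2 + 2 = 0$)
$a{\left(p,J \right)} = -1 + p$
$- 4 \left(a{\left(-3,3 \right)} + \left(8 + Z\right)\right) = - 4 \left(\left(-1 - 3\right) + \left(8 + 0\right)\right) = - 4 \left(-4 + 8\right) = \left(-4\right) 4 = -16$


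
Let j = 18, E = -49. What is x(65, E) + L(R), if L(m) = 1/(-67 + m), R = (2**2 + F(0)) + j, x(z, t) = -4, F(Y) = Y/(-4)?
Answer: -181/45 ≈ -4.0222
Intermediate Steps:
F(Y) = -Y/4 (F(Y) = Y*(-1/4) = -Y/4)
R = 22 (R = (2**2 - 1/4*0) + 18 = (4 + 0) + 18 = 4 + 18 = 22)
x(65, E) + L(R) = -4 + 1/(-67 + 22) = -4 + 1/(-45) = -4 - 1/45 = -181/45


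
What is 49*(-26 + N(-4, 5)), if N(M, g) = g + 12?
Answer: -441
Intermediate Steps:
N(M, g) = 12 + g
49*(-26 + N(-4, 5)) = 49*(-26 + (12 + 5)) = 49*(-26 + 17) = 49*(-9) = -441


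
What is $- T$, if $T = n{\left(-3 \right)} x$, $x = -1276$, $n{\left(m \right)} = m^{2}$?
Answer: $11484$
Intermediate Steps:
$T = -11484$ ($T = \left(-3\right)^{2} \left(-1276\right) = 9 \left(-1276\right) = -11484$)
$- T = \left(-1\right) \left(-11484\right) = 11484$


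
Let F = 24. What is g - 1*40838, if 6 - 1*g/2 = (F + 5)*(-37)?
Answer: -38680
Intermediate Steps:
g = 2158 (g = 12 - 2*(24 + 5)*(-37) = 12 - 58*(-37) = 12 - 2*(-1073) = 12 + 2146 = 2158)
g - 1*40838 = 2158 - 1*40838 = 2158 - 40838 = -38680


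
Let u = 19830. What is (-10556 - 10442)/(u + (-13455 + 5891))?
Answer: -10499/6133 ≈ -1.7119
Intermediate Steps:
(-10556 - 10442)/(u + (-13455 + 5891)) = (-10556 - 10442)/(19830 + (-13455 + 5891)) = -20998/(19830 - 7564) = -20998/12266 = -20998*1/12266 = -10499/6133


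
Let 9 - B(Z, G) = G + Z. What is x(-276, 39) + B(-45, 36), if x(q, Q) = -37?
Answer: -19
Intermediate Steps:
B(Z, G) = 9 - G - Z (B(Z, G) = 9 - (G + Z) = 9 + (-G - Z) = 9 - G - Z)
x(-276, 39) + B(-45, 36) = -37 + (9 - 1*36 - 1*(-45)) = -37 + (9 - 36 + 45) = -37 + 18 = -19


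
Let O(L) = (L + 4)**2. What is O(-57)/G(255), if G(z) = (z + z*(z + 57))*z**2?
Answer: 2809/5189970375 ≈ 5.4124e-7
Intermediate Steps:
O(L) = (4 + L)**2
G(z) = z**2*(z + z*(57 + z)) (G(z) = (z + z*(57 + z))*z**2 = z**2*(z + z*(57 + z)))
O(-57)/G(255) = (4 - 57)**2/((255**3*(58 + 255))) = (-53)**2/((16581375*313)) = 2809/5189970375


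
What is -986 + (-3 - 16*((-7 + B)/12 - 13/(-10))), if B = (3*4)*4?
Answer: -15967/15 ≈ -1064.5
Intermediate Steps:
B = 48 (B = 12*4 = 48)
-986 + (-3 - 16*((-7 + B)/12 - 13/(-10))) = -986 + (-3 - 16*((-7 + 48)/12 - 13/(-10))) = -986 + (-3 - 16*(41*(1/12) - 13*(-⅒))) = -986 + (-3 - 16*(41/12 + 13/10)) = -986 + (-3 - 16*283/60) = -986 + (-3 - 1132/15) = -986 - 1177/15 = -15967/15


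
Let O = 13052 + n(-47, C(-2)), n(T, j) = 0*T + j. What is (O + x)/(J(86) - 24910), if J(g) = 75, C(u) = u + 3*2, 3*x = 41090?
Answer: -80258/74505 ≈ -1.0772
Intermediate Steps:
x = 41090/3 (x = (⅓)*41090 = 41090/3 ≈ 13697.)
C(u) = 6 + u (C(u) = u + 6 = 6 + u)
n(T, j) = j (n(T, j) = 0 + j = j)
O = 13056 (O = 13052 + (6 - 2) = 13052 + 4 = 13056)
(O + x)/(J(86) - 24910) = (13056 + 41090/3)/(75 - 24910) = (80258/3)/(-24835) = (80258/3)*(-1/24835) = -80258/74505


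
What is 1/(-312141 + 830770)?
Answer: 1/518629 ≈ 1.9282e-6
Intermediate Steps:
1/(-312141 + 830770) = 1/518629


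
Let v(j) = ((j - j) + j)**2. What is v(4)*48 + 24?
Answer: 792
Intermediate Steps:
v(j) = j**2 (v(j) = (0 + j)**2 = j**2)
v(4)*48 + 24 = 4**2*48 + 24 = 16*48 + 24 = 768 + 24 = 792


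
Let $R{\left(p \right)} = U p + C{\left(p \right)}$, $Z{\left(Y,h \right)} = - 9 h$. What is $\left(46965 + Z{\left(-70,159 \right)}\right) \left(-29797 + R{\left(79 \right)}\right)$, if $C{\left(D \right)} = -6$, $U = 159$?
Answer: $-785097228$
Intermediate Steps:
$R{\left(p \right)} = -6 + 159 p$ ($R{\left(p \right)} = 159 p - 6 = -6 + 159 p$)
$\left(46965 + Z{\left(-70,159 \right)}\right) \left(-29797 + R{\left(79 \right)}\right) = \left(46965 - 1431\right) \left(-29797 + \left(-6 + 159 \cdot 79\right)\right) = \left(46965 - 1431\right) \left(-29797 + \left(-6 + 12561\right)\right) = 45534 \left(-29797 + 12555\right) = 45534 \left(-17242\right) = -785097228$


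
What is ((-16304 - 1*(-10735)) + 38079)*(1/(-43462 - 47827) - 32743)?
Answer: -97174851917280/91289 ≈ -1.0645e+9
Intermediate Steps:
((-16304 - 1*(-10735)) + 38079)*(1/(-43462 - 47827) - 32743) = ((-16304 + 10735) + 38079)*(1/(-91289) - 32743) = (-5569 + 38079)*(-1/91289 - 32743) = 32510*(-2989075728/91289) = -97174851917280/91289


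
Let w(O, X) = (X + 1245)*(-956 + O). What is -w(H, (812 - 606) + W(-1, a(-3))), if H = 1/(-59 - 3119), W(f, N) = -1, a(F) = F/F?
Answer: 2202672525/1589 ≈ 1.3862e+6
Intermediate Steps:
a(F) = 1
H = -1/3178 (H = 1/(-3178) = -1/3178 ≈ -0.00031466)
w(O, X) = (-956 + O)*(1245 + X) (w(O, X) = (1245 + X)*(-956 + O) = (-956 + O)*(1245 + X))
-w(H, (812 - 606) + W(-1, a(-3))) = -(-1190220 - 956*((812 - 606) - 1) + 1245*(-1/3178) - ((812 - 606) - 1)/3178) = -(-1190220 - 956*(206 - 1) - 1245/3178 - (206 - 1)/3178) = -(-1190220 - 956*205 - 1245/3178 - 1/3178*205) = -(-1190220 - 195980 - 1245/3178 - 205/3178) = -1*(-2202672525/1589) = 2202672525/1589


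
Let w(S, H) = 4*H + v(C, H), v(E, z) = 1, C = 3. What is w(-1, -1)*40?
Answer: -120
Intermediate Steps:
w(S, H) = 1 + 4*H (w(S, H) = 4*H + 1 = 1 + 4*H)
w(-1, -1)*40 = (1 + 4*(-1))*40 = (1 - 4)*40 = -3*40 = -120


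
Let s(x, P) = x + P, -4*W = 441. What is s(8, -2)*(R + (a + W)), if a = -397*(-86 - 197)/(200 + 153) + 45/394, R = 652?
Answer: 717779115/139082 ≈ 5160.8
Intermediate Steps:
W = -441/4 (W = -¼*441 = -441/4 ≈ -110.25)
s(x, P) = P + x
a = 44282179/139082 (a = -397/(353/(-283)) + 45*(1/394) = -397/(353*(-1/283)) + 45/394 = -397/(-353/283) + 45/394 = -397*(-283/353) + 45/394 = 112351/353 + 45/394 = 44282179/139082 ≈ 318.39)
s(8, -2)*(R + (a + W)) = (-2 + 8)*(652 + (44282179/139082 - 441/4)) = 6*(652 + 57896777/278164) = 6*(239259705/278164) = 717779115/139082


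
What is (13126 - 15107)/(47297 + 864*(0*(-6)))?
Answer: -1981/47297 ≈ -0.041884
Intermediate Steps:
(13126 - 15107)/(47297 + 864*(0*(-6))) = -1981/(47297 + 864*0) = -1981/(47297 + 0) = -1981/47297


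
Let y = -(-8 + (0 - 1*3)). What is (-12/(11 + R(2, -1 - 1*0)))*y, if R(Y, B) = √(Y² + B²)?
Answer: -363/29 + 33*√5/29 ≈ -9.9727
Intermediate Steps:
y = 11 (y = -(-8 + (0 - 3)) = -(-8 - 3) = -1*(-11) = 11)
R(Y, B) = √(B² + Y²)
(-12/(11 + R(2, -1 - 1*0)))*y = -12/(11 + √((-1 - 1*0)² + 2²))*11 = -12/(11 + √((-1 + 0)² + 4))*11 = -12/(11 + √((-1)² + 4))*11 = -12/(11 + √(1 + 4))*11 = -12/(11 + √5)*11 = -132/(11 + √5)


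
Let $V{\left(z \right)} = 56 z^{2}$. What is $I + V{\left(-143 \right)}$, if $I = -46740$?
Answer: $1098404$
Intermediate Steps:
$I + V{\left(-143 \right)} = -46740 + 56 \left(-143\right)^{2} = -46740 + 56 \cdot 20449 = -46740 + 1145144 = 1098404$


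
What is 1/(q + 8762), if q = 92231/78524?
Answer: 78524/688119519 ≈ 0.00011411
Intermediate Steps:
q = 92231/78524 (q = 92231*(1/78524) = 92231/78524 ≈ 1.1746)
1/(q + 8762) = 1/(92231/78524 + 8762) = 1/(688119519/78524) = 78524/688119519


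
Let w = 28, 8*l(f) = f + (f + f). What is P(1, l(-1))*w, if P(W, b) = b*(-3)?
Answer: 63/2 ≈ 31.500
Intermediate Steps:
l(f) = 3*f/8 (l(f) = (f + (f + f))/8 = (f + 2*f)/8 = (3*f)/8 = 3*f/8)
P(W, b) = -3*b
P(1, l(-1))*w = -9*(-1)/8*28 = -3*(-3/8)*28 = (9/8)*28 = 63/2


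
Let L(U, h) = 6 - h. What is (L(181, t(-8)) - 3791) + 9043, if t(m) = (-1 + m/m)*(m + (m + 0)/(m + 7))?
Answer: 5258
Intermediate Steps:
t(m) = 0 (t(m) = (-1 + 1)*(m + m/(7 + m)) = 0*(m + m/(7 + m)) = 0)
(L(181, t(-8)) - 3791) + 9043 = ((6 - 1*0) - 3791) + 9043 = ((6 + 0) - 3791) + 9043 = (6 - 3791) + 9043 = -3785 + 9043 = 5258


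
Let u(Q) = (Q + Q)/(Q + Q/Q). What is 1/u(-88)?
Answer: 87/176 ≈ 0.49432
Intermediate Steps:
u(Q) = 2*Q/(1 + Q) (u(Q) = (2*Q)/(Q + 1) = (2*Q)/(1 + Q) = 2*Q/(1 + Q))
1/u(-88) = 1/(2*(-88)/(1 - 88)) = 1/(2*(-88)/(-87)) = 1/(2*(-88)*(-1/87)) = 1/(176/87) = 87/176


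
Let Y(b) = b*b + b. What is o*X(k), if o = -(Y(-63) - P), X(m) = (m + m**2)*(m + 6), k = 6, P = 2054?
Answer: -933408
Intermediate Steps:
Y(b) = b + b**2 (Y(b) = b**2 + b = b + b**2)
X(m) = (6 + m)*(m + m**2) (X(m) = (m + m**2)*(6 + m) = (6 + m)*(m + m**2))
o = -1852 (o = -(-63*(1 - 63) - 1*2054) = -(-63*(-62) - 2054) = -(3906 - 2054) = -1*1852 = -1852)
o*X(k) = -11112*(6 + 6**2 + 7*6) = -11112*(6 + 36 + 42) = -11112*84 = -1852*504 = -933408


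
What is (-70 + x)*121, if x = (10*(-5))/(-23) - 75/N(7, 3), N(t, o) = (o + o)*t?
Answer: -2712215/322 ≈ -8423.0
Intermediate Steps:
N(t, o) = 2*o*t (N(t, o) = (2*o)*t = 2*o*t)
x = 125/322 (x = (10*(-5))/(-23) - 75/(2*3*7) = -50*(-1/23) - 75/42 = 50/23 - 75*1/42 = 50/23 - 25/14 = 125/322 ≈ 0.38820)
(-70 + x)*121 = (-70 + 125/322)*121 = -22415/322*121 = -2712215/322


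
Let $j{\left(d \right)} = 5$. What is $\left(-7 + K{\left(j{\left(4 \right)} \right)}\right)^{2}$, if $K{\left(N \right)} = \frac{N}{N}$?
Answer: $36$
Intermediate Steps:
$K{\left(N \right)} = 1$
$\left(-7 + K{\left(j{\left(4 \right)} \right)}\right)^{2} = \left(-7 + 1\right)^{2} = \left(-6\right)^{2} = 36$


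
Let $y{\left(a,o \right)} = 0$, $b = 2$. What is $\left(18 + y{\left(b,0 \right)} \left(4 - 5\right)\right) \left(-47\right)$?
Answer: $-846$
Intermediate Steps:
$\left(18 + y{\left(b,0 \right)} \left(4 - 5\right)\right) \left(-47\right) = \left(18 + 0 \left(4 - 5\right)\right) \left(-47\right) = \left(18 + 0 \left(-1\right)\right) \left(-47\right) = \left(18 + 0\right) \left(-47\right) = 18 \left(-47\right) = -846$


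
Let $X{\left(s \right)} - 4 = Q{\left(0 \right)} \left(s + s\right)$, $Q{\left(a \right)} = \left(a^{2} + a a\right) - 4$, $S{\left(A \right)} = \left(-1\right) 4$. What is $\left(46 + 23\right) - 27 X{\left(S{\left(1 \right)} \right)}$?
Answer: $-903$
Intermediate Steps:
$S{\left(A \right)} = -4$
$Q{\left(a \right)} = -4 + 2 a^{2}$ ($Q{\left(a \right)} = \left(a^{2} + a^{2}\right) - 4 = 2 a^{2} - 4 = -4 + 2 a^{2}$)
$X{\left(s \right)} = 4 - 8 s$ ($X{\left(s \right)} = 4 + \left(-4 + 2 \cdot 0^{2}\right) \left(s + s\right) = 4 + \left(-4 + 2 \cdot 0\right) 2 s = 4 + \left(-4 + 0\right) 2 s = 4 - 4 \cdot 2 s = 4 - 8 s$)
$\left(46 + 23\right) - 27 X{\left(S{\left(1 \right)} \right)} = \left(46 + 23\right) - 27 \left(4 - -32\right) = 69 - 27 \left(4 + 32\right) = 69 - 972 = -903$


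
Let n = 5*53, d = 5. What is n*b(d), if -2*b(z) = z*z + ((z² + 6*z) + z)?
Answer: -22525/2 ≈ -11263.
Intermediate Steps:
n = 265
b(z) = -z² - 7*z/2 (b(z) = -(z*z + ((z² + 6*z) + z))/2 = -(z² + (z² + 7*z))/2 = -(2*z² + 7*z)/2 = -z² - 7*z/2)
n*b(d) = 265*(-½*5*(7 + 2*5)) = 265*(-½*5*(7 + 10)) = 265*(-½*5*17) = 265*(-85/2) = -22525/2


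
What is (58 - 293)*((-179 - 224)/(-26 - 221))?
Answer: -7285/19 ≈ -383.42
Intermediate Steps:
(58 - 293)*((-179 - 224)/(-26 - 221)) = -(-94705)/(-247) = -(-94705)*(-1)/247 = -235*31/19 = -7285/19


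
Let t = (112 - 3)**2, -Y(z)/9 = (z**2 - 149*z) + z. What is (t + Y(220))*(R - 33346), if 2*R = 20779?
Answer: 5999864927/2 ≈ 2.9999e+9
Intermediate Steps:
Y(z) = -9*z**2 + 1332*z (Y(z) = -9*((z**2 - 149*z) + z) = -9*(z**2 - 148*z) = -9*z**2 + 1332*z)
t = 11881 (t = 109**2 = 11881)
R = 20779/2 (R = (1/2)*20779 = 20779/2 ≈ 10390.)
(t + Y(220))*(R - 33346) = (11881 + 9*220*(148 - 1*220))*(20779/2 - 33346) = (11881 + 9*220*(148 - 220))*(-45913/2) = (11881 + 9*220*(-72))*(-45913/2) = (11881 - 142560)*(-45913/2) = -130679*(-45913/2) = 5999864927/2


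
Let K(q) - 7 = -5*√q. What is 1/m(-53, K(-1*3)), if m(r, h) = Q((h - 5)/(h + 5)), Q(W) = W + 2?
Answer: 537/1351 + 50*I*√3/1351 ≈ 0.39748 + 0.064103*I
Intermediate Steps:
K(q) = 7 - 5*√q
Q(W) = 2 + W
m(r, h) = 2 + (-5 + h)/(5 + h) (m(r, h) = 2 + (h - 5)/(h + 5) = 2 + (-5 + h)/(5 + h))
1/m(-53, K(-1*3)) = 1/((5 + 3*(7 - 5*I*√3))/(5 + (7 - 5*I*√3))) = 1/((5 + (21 - 15*I*√3))/(12 - 5*I*√3)) = 1/((26 - 15*I*√3)/(12 - 5*I*√3)) = (12 - 5*I*√3)/(26 - 15*I*√3)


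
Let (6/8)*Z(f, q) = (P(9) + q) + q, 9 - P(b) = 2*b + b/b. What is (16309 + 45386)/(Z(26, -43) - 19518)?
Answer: -61695/19646 ≈ -3.1403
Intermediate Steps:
P(b) = 8 - 2*b (P(b) = 9 - (2*b + b/b) = 9 - (2*b + 1) = 9 - (1 + 2*b) = 9 + (-1 - 2*b) = 8 - 2*b)
Z(f, q) = -40/3 + 8*q/3 (Z(f, q) = 4*(((8 - 2*9) + q) + q)/3 = 4*(((8 - 18) + q) + q)/3 = 4*((-10 + q) + q)/3 = 4*(-10 + 2*q)/3 = -40/3 + 8*q/3)
(16309 + 45386)/(Z(26, -43) - 19518) = (16309 + 45386)/((-40/3 + (8/3)*(-43)) - 19518) = 61695/((-40/3 - 344/3) - 19518) = 61695/(-128 - 19518) = 61695/(-19646) = 61695*(-1/19646) = -61695/19646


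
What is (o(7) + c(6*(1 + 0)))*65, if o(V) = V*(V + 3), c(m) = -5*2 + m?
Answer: 4290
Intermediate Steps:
c(m) = -10 + m
o(V) = V*(3 + V)
(o(7) + c(6*(1 + 0)))*65 = (7*(3 + 7) + (-10 + 6*(1 + 0)))*65 = (7*10 + (-10 + 6*1))*65 = (70 + (-10 + 6))*65 = (70 - 4)*65 = 66*65 = 4290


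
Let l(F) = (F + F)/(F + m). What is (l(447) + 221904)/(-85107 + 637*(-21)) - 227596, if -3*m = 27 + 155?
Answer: -4329789567199/19023826 ≈ -2.2760e+5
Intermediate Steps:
m = -182/3 (m = -(27 + 155)/3 = -⅓*182 = -182/3 ≈ -60.667)
l(F) = 2*F/(-182/3 + F) (l(F) = (F + F)/(F - 182/3) = (2*F)/(-182/3 + F) = 2*F/(-182/3 + F))
(l(447) + 221904)/(-85107 + 637*(-21)) - 227596 = (6*447/(-182 + 3*447) + 221904)/(-85107 + 637*(-21)) - 227596 = (6*447/(-182 + 1341) + 221904)/(-85107 - 13377) - 227596 = (6*447/1159 + 221904)/(-98484) - 227596 = (6*447*(1/1159) + 221904)*(-1/98484) - 227596 = (2682/1159 + 221904)*(-1/98484) - 227596 = (257189418/1159)*(-1/98484) - 227596 = -42864903/19023826 - 227596 = -4329789567199/19023826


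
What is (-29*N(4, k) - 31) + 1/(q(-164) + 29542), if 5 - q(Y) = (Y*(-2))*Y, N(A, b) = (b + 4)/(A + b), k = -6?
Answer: -5000339/83339 ≈ -60.000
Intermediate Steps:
N(A, b) = (4 + b)/(A + b)
q(Y) = 5 + 2*Y² (q(Y) = 5 - Y*(-2)*Y = 5 - (-2*Y)*Y = 5 - (-2)*Y² = 5 + 2*Y²)
(-29*N(4, k) - 31) + 1/(q(-164) + 29542) = (-29*(4 - 6)/(4 - 6) - 31) + 1/((5 + 2*(-164)²) + 29542) = (-29*(-2)/(-2) - 31) + 1/((5 + 2*26896) + 29542) = (-(-29)*(-2)/2 - 31) + 1/((5 + 53792) + 29542) = (-29*1 - 31) + 1/(53797 + 29542) = (-29 - 31) + 1/83339 = -60 + 1/83339 = -5000339/83339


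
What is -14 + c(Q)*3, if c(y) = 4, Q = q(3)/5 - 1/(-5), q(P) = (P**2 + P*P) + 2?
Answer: -2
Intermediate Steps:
q(P) = 2 + 2*P**2 (q(P) = (P**2 + P**2) + 2 = 2*P**2 + 2 = 2 + 2*P**2)
Q = 21/5 (Q = (2 + 2*3**2)/5 - 1/(-5) = (2 + 2*9)*(1/5) - 1*(-1/5) = (2 + 18)*(1/5) + 1/5 = 20*(1/5) + 1/5 = 4 + 1/5 = 21/5 ≈ 4.2000)
-14 + c(Q)*3 = -14 + 4*3 = -14 + 12 = -2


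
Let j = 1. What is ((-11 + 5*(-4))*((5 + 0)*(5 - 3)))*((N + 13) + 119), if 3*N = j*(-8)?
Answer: -120280/3 ≈ -40093.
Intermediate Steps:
N = -8/3 (N = (1*(-8))/3 = (⅓)*(-8) = -8/3 ≈ -2.6667)
((-11 + 5*(-4))*((5 + 0)*(5 - 3)))*((N + 13) + 119) = ((-11 + 5*(-4))*((5 + 0)*(5 - 3)))*((-8/3 + 13) + 119) = ((-11 - 20)*(5*2))*(31/3 + 119) = -31*10*(388/3) = -310*388/3 = -120280/3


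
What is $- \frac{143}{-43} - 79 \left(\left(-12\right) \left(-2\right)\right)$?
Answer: $- \frac{81385}{43} \approx -1892.7$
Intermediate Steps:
$- \frac{143}{-43} - 79 \left(\left(-12\right) \left(-2\right)\right) = \left(-143\right) \left(- \frac{1}{43}\right) - 1896 = \frac{143}{43} - 1896 = - \frac{81385}{43}$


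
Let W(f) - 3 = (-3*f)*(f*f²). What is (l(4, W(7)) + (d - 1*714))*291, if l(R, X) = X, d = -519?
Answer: -2454003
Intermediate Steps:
W(f) = 3 - 3*f⁴ (W(f) = 3 + (-3*f)*(f*f²) = 3 + (-3*f)*f³ = 3 - 3*f⁴)
(l(4, W(7)) + (d - 1*714))*291 = ((3 - 3*7⁴) + (-519 - 1*714))*291 = ((3 - 3*2401) + (-519 - 714))*291 = ((3 - 7203) - 1233)*291 = (-7200 - 1233)*291 = -8433*291 = -2454003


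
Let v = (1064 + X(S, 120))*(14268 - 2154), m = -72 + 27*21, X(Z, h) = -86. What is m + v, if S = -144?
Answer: 11847987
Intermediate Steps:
m = 495 (m = -72 + 567 = 495)
v = 11847492 (v = (1064 - 86)*(14268 - 2154) = 978*12114 = 11847492)
m + v = 495 + 11847492 = 11847987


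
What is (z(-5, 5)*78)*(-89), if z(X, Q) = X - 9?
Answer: 97188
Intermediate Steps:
z(X, Q) = -9 + X
(z(-5, 5)*78)*(-89) = ((-9 - 5)*78)*(-89) = -14*78*(-89) = -1092*(-89) = 97188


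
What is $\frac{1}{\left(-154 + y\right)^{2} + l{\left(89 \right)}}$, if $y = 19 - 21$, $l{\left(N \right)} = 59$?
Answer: $\frac{1}{24395} \approx 4.0992 \cdot 10^{-5}$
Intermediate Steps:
$y = -2$
$\frac{1}{\left(-154 + y\right)^{2} + l{\left(89 \right)}} = \frac{1}{\left(-154 - 2\right)^{2} + 59} = \frac{1}{\left(-156\right)^{2} + 59} = \frac{1}{24336 + 59} = \frac{1}{24395}$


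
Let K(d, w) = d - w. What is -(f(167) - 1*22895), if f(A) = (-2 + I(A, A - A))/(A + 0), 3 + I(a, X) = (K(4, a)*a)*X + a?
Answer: 3823303/167 ≈ 22894.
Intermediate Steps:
I(a, X) = -3 + a + X*a*(4 - a) (I(a, X) = -3 + (((4 - a)*a)*X + a) = -3 + ((a*(4 - a))*X + a) = -3 + (X*a*(4 - a) + a) = -3 + (a + X*a*(4 - a)) = -3 + a + X*a*(4 - a))
f(A) = (-5 + A)/A (f(A) = (-2 + (-3 + A - (A - A)*A*(-4 + A)))/(A + 0) = (-2 + (-3 + A - 1*0*A*(-4 + A)))/A = (-2 + (-3 + A + 0))/A = (-2 + (-3 + A))/A = (-5 + A)/A)
-(f(167) - 1*22895) = -((-5 + 167)/167 - 1*22895) = -((1/167)*162 - 22895) = -(162/167 - 22895) = -1*(-3823303/167) = 3823303/167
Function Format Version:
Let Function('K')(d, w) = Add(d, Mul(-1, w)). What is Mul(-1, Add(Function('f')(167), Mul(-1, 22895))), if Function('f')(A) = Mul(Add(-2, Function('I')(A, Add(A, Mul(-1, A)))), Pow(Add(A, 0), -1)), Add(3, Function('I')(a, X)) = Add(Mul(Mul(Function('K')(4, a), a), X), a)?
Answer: Rational(3823303, 167) ≈ 22894.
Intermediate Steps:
Function('I')(a, X) = Add(-3, a, Mul(X, a, Add(4, Mul(-1, a)))) (Function('I')(a, X) = Add(-3, Add(Mul(Mul(Add(4, Mul(-1, a)), a), X), a)) = Add(-3, Add(Mul(Mul(a, Add(4, Mul(-1, a))), X), a)) = Add(-3, Add(Mul(X, a, Add(4, Mul(-1, a))), a)) = Add(-3, Add(a, Mul(X, a, Add(4, Mul(-1, a))))) = Add(-3, a, Mul(X, a, Add(4, Mul(-1, a)))))
Function('f')(A) = Mul(Pow(A, -1), Add(-5, A)) (Function('f')(A) = Mul(Add(-2, Add(-3, A, Mul(-1, Add(A, Mul(-1, A)), A, Add(-4, A)))), Pow(Add(A, 0), -1)) = Mul(Add(-2, Add(-3, A, Mul(-1, 0, A, Add(-4, A)))), Pow(A, -1)) = Mul(Add(-2, Add(-3, A, 0)), Pow(A, -1)) = Mul(Add(-2, Add(-3, A)), Pow(A, -1)) = Mul(Add(-5, A), Pow(A, -1)) = Mul(Pow(A, -1), Add(-5, A)))
Mul(-1, Add(Function('f')(167), Mul(-1, 22895))) = Mul(-1, Add(Mul(Pow(167, -1), Add(-5, 167)), Mul(-1, 22895))) = Mul(-1, Add(Mul(Rational(1, 167), 162), -22895)) = Mul(-1, Add(Rational(162, 167), -22895)) = Mul(-1, Rational(-3823303, 167)) = Rational(3823303, 167)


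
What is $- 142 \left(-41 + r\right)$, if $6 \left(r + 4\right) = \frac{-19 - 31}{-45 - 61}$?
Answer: $\frac{1014235}{159} \approx 6378.8$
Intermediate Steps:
$r = - \frac{1247}{318}$ ($r = -4 + \frac{\left(-19 - 31\right) \frac{1}{-45 - 61}}{6} = -4 + \frac{\left(-50\right) \frac{1}{-106}}{6} = -4 + \frac{\left(-50\right) \left(- \frac{1}{106}\right)}{6} = -4 + \frac{1}{6} \cdot \frac{25}{53} = -4 + \frac{25}{318} = - \frac{1247}{318} \approx -3.9214$)
$- 142 \left(-41 + r\right) = - 142 \left(-41 - \frac{1247}{318}\right) = \left(-142\right) \left(- \frac{14285}{318}\right) = \frac{1014235}{159}$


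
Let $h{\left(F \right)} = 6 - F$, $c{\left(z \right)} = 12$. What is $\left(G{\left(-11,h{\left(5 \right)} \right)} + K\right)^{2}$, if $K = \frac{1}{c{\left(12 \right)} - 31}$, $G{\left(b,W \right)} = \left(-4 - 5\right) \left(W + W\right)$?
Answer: $\frac{117649}{361} \approx 325.9$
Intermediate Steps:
$G{\left(b,W \right)} = - 18 W$ ($G{\left(b,W \right)} = - 9 \cdot 2 W = - 18 W$)
$K = - \frac{1}{19}$ ($K = \frac{1}{12 - 31} = \frac{1}{-19} = - \frac{1}{19} \approx -0.052632$)
$\left(G{\left(-11,h{\left(5 \right)} \right)} + K\right)^{2} = \left(- 18 \left(6 - 5\right) - \frac{1}{19}\right)^{2} = \left(\left(-18\right) 1 - \frac{1}{19}\right)^{2} = \left(-18 - \frac{1}{19}\right)^{2} = \left(- \frac{343}{19}\right)^{2} = \frac{117649}{361}$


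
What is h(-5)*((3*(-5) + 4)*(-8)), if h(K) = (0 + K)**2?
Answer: 2200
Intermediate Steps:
h(K) = K**2
h(-5)*((3*(-5) + 4)*(-8)) = (-5)**2*((3*(-5) + 4)*(-8)) = 25*((-15 + 4)*(-8)) = 25*(-11*(-8)) = 25*88 = 2200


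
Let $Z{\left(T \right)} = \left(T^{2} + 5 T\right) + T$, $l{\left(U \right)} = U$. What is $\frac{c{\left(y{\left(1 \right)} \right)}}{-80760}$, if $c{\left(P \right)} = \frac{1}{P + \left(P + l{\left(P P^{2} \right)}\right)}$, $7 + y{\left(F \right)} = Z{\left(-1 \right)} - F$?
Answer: $\frac{1}{179529480} \approx 5.5701 \cdot 10^{-9}$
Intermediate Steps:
$Z{\left(T \right)} = T^{2} + 6 T$
$y{\left(F \right)} = -12 - F$ ($y{\left(F \right)} = -7 - \left(5 + F\right) = -12 - F$)
$c{\left(P \right)} = \frac{1}{P^{3} + 2 P}$ ($c{\left(P \right)} = \frac{1}{P + \left(P + P P^{2}\right)} = \frac{1}{P + \left(P + P^{3}\right)} = \frac{1}{P^{3} + 2 P}$)
$\frac{c{\left(y{\left(1 \right)} \right)}}{-80760} = \frac{\frac{1}{-12 - 1} \frac{1}{2 + \left(-12 - 1\right)^{2}}}{-80760} = \frac{1}{\left(-12 - 1\right) \left(2 + \left(-12 - 1\right)^{2}\right)} \left(- \frac{1}{80760}\right) = \frac{1}{\left(-13\right) \left(2 + \left(-13\right)^{2}\right)} \left(- \frac{1}{80760}\right) = - \frac{1}{13 \left(2 + 169\right)} \left(- \frac{1}{80760}\right) = - \frac{1}{13 \cdot 171} \left(- \frac{1}{80760}\right) = \left(- \frac{1}{13}\right) \frac{1}{171} \left(- \frac{1}{80760}\right) = \left(- \frac{1}{2223}\right) \left(- \frac{1}{80760}\right) = \frac{1}{179529480}$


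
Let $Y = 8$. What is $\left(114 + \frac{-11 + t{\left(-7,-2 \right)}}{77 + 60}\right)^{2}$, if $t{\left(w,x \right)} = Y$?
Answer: $\frac{243828225}{18769} \approx 12991.0$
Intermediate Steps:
$t{\left(w,x \right)} = 8$
$\left(114 + \frac{-11 + t{\left(-7,-2 \right)}}{77 + 60}\right)^{2} = \left(114 + \frac{-11 + 8}{77 + 60}\right)^{2} = \left(114 - \frac{3}{137}\right)^{2} = \left(\frac{15615}{137}\right)^{2} = \frac{243828225}{18769}$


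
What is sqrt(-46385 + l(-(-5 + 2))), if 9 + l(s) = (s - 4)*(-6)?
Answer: 2*I*sqrt(11597) ≈ 215.38*I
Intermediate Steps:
l(s) = 15 - 6*s (l(s) = -9 + (s - 4)*(-6) = -9 + (-4 + s)*(-6) = -9 + (24 - 6*s) = 15 - 6*s)
sqrt(-46385 + l(-(-5 + 2))) = sqrt(-46385 + (15 - (-6)*(-5 + 2))) = sqrt(-46385 + (15 - (-6)*(-3))) = sqrt(-46385 + (15 - 6*3)) = sqrt(-46385 + (15 - 18)) = sqrt(-46385 - 3) = sqrt(-46388) = 2*I*sqrt(11597)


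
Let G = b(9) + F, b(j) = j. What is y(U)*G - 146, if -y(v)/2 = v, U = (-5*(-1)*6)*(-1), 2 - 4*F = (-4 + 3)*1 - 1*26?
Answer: 829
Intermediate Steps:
F = 29/4 (F = ½ - ((-4 + 3)*1 - 1*26)/4 = ½ - (-1*1 - 26)/4 = ½ - (-1 - 26)/4 = ½ - ¼*(-27) = ½ + 27/4 = 29/4 ≈ 7.2500)
U = -30 (U = (5*6)*(-1) = 30*(-1) = -30)
y(v) = -2*v
G = 65/4 (G = 9 + 29/4 = 65/4 ≈ 16.250)
y(U)*G - 146 = -2*(-30)*(65/4) - 146 = 60*(65/4) - 146 = 975 - 146 = 829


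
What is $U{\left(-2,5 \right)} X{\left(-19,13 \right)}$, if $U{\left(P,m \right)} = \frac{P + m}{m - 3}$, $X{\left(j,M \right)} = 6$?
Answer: $9$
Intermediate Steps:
$U{\left(P,m \right)} = \frac{P + m}{-3 + m}$
$U{\left(-2,5 \right)} X{\left(-19,13 \right)} = \frac{-2 + 5}{-3 + 5} \cdot 6 = \frac{1}{2} \cdot 3 \cdot 6 = \frac{3}{2} \cdot 6 = 9$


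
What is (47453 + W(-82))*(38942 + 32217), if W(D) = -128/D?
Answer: 138449583283/41 ≈ 3.3768e+9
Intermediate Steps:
(47453 + W(-82))*(38942 + 32217) = (47453 - 128/(-82))*(38942 + 32217) = (47453 - 128*(-1/82))*71159 = (47453 + 64/41)*71159 = (1945637/41)*71159 = 138449583283/41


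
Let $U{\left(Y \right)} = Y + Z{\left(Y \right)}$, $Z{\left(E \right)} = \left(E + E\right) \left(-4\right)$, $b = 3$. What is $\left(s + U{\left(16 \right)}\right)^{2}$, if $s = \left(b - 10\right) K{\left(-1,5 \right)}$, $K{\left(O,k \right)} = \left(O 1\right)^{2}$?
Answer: $14161$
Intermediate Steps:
$Z{\left(E \right)} = - 8 E$ ($Z{\left(E \right)} = 2 E \left(-4\right) = - 8 E$)
$U{\left(Y \right)} = - 7 Y$ ($U{\left(Y \right)} = Y - 8 Y = - 7 Y$)
$K{\left(O,k \right)} = O^{2}$
$s = -7$ ($s = \left(3 - 10\right) \left(-1\right)^{2} = \left(-7\right) 1 = -7$)
$\left(s + U{\left(16 \right)}\right)^{2} = \left(-7 - 112\right)^{2} = \left(-119\right)^{2} = 14161$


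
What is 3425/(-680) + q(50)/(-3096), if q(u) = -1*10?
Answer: -264925/52632 ≈ -5.0335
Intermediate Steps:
q(u) = -10
3425/(-680) + q(50)/(-3096) = 3425/(-680) - 10/(-3096) = 3425*(-1/680) - 10*(-1/3096) = -685/136 + 5/1548 = -264925/52632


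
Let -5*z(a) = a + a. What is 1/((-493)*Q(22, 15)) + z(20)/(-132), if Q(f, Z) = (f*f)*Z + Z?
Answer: 797013/13150775 ≈ 0.060606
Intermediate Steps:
z(a) = -2*a/5 (z(a) = -(a + a)/5 = -2*a/5)
Q(f, Z) = Z + Z*f² (Q(f, Z) = f²*Z + Z = Z*f² + Z = Z + Z*f²)
1/((-493)*Q(22, 15)) + z(20)/(-132) = 1/((-493)*((15*(1 + 22²)))) - ⅖*20/(-132) = -1/(15*(1 + 484))/493 - 8*(-1/132) = -1/(493*(15*485)) + 2/33 = -1/493/7275 + 2/33 = -1/493*1/7275 + 2/33 = -1/3586575 + 2/33 = 797013/13150775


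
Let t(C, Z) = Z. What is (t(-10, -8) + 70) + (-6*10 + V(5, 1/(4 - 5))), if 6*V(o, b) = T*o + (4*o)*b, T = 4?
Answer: 2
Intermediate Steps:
V(o, b) = 2*o/3 + 2*b*o/3 (V(o, b) = (4*o + (4*o)*b)/6 = (4*o + 4*b*o)/6 = 2*o/3 + 2*b*o/3)
(t(-10, -8) + 70) + (-6*10 + V(5, 1/(4 - 5))) = (-8 + 70) + (-6*10 + (⅔)*5*(1 + 1/(4 - 5))) = 62 + (-60 + (⅔)*5*(1 + 1/(-1))) = 62 + (-60 + (⅔)*5*(1 - 1)) = 62 + (-60 + (⅔)*5*0) = 62 + (-60 + 0) = 62 - 60 = 2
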